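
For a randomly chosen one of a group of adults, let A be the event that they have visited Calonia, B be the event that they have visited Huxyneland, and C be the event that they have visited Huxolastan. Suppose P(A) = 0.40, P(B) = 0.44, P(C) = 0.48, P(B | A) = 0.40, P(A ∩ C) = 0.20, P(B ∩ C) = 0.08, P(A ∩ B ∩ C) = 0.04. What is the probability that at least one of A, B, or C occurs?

0.92

P(A ∩ B) = P(A)·P(B|A) = 0.40 × 0.40 = 0.16
Inclusion–exclusion gives
P(A ∪ B ∪ C) = 0.40 + 0.44 + 0.48 − 0.16 − 0.20 − 0.08 + 0.04 = 0.92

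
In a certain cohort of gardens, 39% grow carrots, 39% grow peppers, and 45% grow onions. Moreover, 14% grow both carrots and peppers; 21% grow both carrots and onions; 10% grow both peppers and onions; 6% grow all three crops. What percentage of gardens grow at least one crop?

Inclusion–exclusion gives
P(≥1) = 39 + 39 + 45 − 14 − 21 − 10 + 6 = 84%

84%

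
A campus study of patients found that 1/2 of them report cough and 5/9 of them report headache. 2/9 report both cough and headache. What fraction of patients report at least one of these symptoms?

5/6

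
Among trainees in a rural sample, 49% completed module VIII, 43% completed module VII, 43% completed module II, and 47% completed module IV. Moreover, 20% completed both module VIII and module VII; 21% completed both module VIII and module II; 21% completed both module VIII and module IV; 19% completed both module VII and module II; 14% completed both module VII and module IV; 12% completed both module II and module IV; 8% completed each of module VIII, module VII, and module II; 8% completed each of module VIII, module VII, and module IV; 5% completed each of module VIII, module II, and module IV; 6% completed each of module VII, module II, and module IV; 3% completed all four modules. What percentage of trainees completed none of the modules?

1%

P(≥1) = 49 + 43 + 43 + 47 − 20 − 21 − 21 − 19 − 14 − 12 + 8 + 8 + 5 + 6 − 3 = 99%
P(none) = 100% − 99% = 1%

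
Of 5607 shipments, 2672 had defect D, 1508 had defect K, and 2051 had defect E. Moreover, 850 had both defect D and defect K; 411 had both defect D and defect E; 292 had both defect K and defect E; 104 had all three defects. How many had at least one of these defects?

4782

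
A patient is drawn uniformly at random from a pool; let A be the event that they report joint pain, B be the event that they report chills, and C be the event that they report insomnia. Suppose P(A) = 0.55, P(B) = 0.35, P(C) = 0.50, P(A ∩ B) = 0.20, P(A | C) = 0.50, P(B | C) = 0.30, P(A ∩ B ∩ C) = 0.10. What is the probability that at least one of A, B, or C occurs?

P(A ∩ C) = P(C)·P(A|C) = 0.50 × 0.50 = 0.25
P(B ∩ C) = P(C)·P(B|C) = 0.50 × 0.30 = 0.15
By inclusion-exclusion,
P(A ∪ B ∪ C) = 0.55 + 0.35 + 0.50 − 0.20 − 0.25 − 0.15 + 0.10 = 0.90

0.90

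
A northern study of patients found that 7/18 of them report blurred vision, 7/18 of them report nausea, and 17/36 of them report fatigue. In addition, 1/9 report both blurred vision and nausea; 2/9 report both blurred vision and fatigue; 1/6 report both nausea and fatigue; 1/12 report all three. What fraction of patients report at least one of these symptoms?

5/6

P(at least one) = 7/18 + 7/18 + 17/36 − 1/9 − 2/9 − 1/6 + 1/12 = 5/6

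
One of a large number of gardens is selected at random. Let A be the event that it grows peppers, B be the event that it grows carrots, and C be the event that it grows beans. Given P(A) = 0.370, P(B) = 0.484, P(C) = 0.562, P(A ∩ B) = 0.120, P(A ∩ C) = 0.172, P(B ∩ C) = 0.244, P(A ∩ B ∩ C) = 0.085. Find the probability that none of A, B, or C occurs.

Inclusion–exclusion gives
P(A ∪ B ∪ C) = 0.370 + 0.484 + 0.562 − 0.120 − 0.172 − 0.244 + 0.085 = 0.965
P(none) = 1 − 0.965 = 0.035

0.035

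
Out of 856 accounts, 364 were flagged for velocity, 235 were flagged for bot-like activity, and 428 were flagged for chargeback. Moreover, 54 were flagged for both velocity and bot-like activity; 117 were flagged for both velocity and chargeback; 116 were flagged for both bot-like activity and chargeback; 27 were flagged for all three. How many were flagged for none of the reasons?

89

By inclusion–exclusion:
N(≥1) = 364 + 235 + 428 − 54 − 117 − 116 + 27 = 767
None: 856 − 767 = 89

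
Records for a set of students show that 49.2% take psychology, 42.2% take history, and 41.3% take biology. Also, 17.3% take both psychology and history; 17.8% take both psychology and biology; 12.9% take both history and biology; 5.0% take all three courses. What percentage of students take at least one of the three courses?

89.7%

P(at least one) = 49.2 + 42.2 + 41.3 − 17.3 − 17.8 − 12.9 + 5.0 = 89.7%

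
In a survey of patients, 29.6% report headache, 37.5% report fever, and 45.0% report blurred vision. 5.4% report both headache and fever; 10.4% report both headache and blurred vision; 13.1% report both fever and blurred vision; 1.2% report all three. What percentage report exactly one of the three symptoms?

By inclusion–exclusion (exactly-one form):
P(exactly one) = 29.6 + 37.5 + 45.0 − 2·5.4 − 2·10.4 − 2·13.1 + 3·1.2 = 57.9%

57.9%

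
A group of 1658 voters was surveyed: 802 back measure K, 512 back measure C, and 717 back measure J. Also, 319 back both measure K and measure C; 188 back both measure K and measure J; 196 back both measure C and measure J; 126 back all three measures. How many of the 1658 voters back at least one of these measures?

1454

Apply inclusion-exclusion:
|union| = 802 + 512 + 717 − 319 − 188 − 196 + 126 = 1454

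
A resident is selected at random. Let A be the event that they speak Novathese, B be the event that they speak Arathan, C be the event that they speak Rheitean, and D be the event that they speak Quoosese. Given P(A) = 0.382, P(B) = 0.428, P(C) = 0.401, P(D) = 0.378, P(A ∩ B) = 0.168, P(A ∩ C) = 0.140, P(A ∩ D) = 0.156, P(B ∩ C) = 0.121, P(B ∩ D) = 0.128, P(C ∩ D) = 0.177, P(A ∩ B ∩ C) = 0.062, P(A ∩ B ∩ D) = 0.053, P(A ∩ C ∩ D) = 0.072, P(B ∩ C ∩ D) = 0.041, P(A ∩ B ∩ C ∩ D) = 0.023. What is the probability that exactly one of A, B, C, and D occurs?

Using the inclusion–exclusion count for exactly one event:
P(exactly one) = 0.382 + 0.428 + 0.401 + 0.378 − 2·0.168 − 2·0.140 − 2·0.156 − 2·0.121 − 2·0.128 − 2·0.177 + 3·0.062 + 3·0.053 + 3·0.072 + 3·0.041 − 4·0.023 = 0.401

0.401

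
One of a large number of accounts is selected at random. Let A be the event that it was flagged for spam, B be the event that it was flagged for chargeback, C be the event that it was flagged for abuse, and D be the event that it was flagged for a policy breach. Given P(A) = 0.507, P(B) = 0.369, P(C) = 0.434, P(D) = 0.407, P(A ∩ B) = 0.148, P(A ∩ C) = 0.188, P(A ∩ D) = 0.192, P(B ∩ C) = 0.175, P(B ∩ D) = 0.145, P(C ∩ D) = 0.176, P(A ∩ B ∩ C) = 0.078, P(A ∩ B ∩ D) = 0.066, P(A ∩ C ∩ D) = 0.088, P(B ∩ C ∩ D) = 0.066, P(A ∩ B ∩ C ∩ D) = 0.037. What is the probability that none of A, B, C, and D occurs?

0.046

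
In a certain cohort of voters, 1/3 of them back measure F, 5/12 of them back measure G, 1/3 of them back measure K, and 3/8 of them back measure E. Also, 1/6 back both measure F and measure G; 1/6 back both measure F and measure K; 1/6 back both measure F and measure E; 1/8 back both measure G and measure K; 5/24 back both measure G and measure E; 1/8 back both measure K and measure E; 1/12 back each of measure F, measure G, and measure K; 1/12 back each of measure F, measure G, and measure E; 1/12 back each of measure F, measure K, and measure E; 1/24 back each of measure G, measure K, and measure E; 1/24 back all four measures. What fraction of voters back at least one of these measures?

Inclusion–exclusion gives
P(union) = 1/3 + 5/12 + 1/3 + 3/8 − 1/6 − 1/6 − 1/6 − 1/8 − 5/24 − 1/8 + 1/12 + 1/12 + 1/12 + 1/24 − 1/24 = 3/4

3/4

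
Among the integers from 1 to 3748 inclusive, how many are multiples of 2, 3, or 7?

Inclusion–exclusion gives
1874 + 1249 + 535 − 624 − 267 − 178 + 89 = 2678

2678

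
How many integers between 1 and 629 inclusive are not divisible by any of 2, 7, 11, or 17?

By inclusion-exclusion,
⌊629/2⌋ + ⌊629/7⌋ + ⌊629/11⌋ + ⌊629/17⌋ − ⌊629/14⌋ − ⌊629/22⌋ − ⌊629/34⌋ − ⌊629/77⌋ − ⌊629/119⌋ − ⌊629/187⌋ + ⌊629/154⌋ + ⌊629/238⌋ + ⌊629/374⌋ + ⌊629/1309⌋ − ⌊629/2618⌋ = 314 + 89 + 57 + 37 − 44 − 28 − 18 − 8 − 5 − 3 + 4 + 2 + 1 + 0 − 0 = 398
629 − 398 = 231

231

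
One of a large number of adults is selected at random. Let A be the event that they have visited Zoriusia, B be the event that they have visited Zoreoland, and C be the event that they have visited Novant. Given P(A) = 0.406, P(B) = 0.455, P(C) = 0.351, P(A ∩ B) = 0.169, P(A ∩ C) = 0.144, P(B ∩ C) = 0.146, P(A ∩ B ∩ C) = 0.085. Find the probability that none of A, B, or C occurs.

Inclusion–exclusion gives
P(A ∪ B ∪ C) = 0.406 + 0.455 + 0.351 − 0.169 − 0.144 − 0.146 + 0.085 = 0.838
P(none) = 1 − 0.838 = 0.162

0.162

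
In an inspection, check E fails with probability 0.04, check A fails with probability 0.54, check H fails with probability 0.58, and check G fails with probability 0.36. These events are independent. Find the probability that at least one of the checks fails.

P(none) = (1 − 0.04) × (1 − 0.54) × (1 − 0.58) × (1 − 0.36) = 0.96 × 0.46 × 0.42 × 0.64 = 0.11870208
P(at least one) = 1 − 0.11870208 = 0.88129792

0.88129792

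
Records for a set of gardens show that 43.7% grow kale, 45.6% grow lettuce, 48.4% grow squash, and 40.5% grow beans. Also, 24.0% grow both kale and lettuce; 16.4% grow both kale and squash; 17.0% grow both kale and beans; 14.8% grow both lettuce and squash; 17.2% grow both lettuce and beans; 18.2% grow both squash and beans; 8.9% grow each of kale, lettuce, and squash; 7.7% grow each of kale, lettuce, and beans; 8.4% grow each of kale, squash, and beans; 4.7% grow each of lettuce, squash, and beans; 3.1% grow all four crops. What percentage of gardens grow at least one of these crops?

97.2%

By inclusion-exclusion,
P(at least one) = 43.7 + 45.6 + 48.4 + 40.5 − 24.0 − 16.4 − 17.0 − 14.8 − 17.2 − 18.2 + 8.9 + 7.7 + 8.4 + 4.7 − 3.1 = 97.2%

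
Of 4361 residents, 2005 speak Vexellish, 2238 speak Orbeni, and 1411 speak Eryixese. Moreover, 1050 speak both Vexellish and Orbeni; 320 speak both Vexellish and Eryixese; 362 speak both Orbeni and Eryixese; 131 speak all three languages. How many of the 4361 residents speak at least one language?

4053

Using inclusion–exclusion:
N(≥1) = 2005 + 2238 + 1411 − 1050 − 320 − 362 + 131 = 4053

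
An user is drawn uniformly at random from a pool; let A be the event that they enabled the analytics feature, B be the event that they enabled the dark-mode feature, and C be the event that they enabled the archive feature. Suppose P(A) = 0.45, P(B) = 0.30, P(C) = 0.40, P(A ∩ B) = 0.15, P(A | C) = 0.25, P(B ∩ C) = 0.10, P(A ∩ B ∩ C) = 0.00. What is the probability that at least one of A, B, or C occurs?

P(A ∩ C) = P(C)·P(A|C) = 0.40 × 0.25 = 0.10
P(A ∪ B ∪ C) = 0.45 + 0.30 + 0.40 − 0.15 − 0.10 − 0.10 + 0.00 = 0.80

0.80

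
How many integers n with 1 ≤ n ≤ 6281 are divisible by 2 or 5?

By inclusion–exclusion:
⌊6281/2⌋ + ⌊6281/5⌋ − ⌊6281/10⌋ = 3140 + 1256 − 628 = 3768

3768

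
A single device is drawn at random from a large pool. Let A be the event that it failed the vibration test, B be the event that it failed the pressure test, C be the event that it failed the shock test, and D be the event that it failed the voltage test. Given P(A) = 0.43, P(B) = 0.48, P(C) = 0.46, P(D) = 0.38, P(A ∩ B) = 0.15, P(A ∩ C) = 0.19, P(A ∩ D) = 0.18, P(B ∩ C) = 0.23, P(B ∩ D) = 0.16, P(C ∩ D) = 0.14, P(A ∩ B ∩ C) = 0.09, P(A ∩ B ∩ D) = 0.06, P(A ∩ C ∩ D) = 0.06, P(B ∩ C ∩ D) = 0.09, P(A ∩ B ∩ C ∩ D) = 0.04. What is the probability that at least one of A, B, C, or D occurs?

0.96

By inclusion-exclusion,
P(A ∪ B ∪ C ∪ D) = 0.43 + 0.48 + 0.46 + 0.38 − 0.15 − 0.19 − 0.18 − 0.23 − 0.16 − 0.14 + 0.09 + 0.06 + 0.06 + 0.09 − 0.04 = 0.96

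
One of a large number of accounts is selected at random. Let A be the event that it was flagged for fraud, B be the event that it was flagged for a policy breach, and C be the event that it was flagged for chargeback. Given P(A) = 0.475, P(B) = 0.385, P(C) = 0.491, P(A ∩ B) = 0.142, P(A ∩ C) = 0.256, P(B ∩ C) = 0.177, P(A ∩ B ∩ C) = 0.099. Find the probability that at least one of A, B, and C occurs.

0.875

By inclusion-exclusion,
P(A ∪ B ∪ C) = 0.475 + 0.385 + 0.491 − 0.142 − 0.256 − 0.177 + 0.099 = 0.875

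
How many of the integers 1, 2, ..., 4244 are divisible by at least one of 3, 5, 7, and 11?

Using inclusion–exclusion:
1414 + 848 + 606 + 385 − 282 − 202 − 128 − 121 − 77 − 55 + 40 + 25 + 18 + 11 − 3 = 2479

2479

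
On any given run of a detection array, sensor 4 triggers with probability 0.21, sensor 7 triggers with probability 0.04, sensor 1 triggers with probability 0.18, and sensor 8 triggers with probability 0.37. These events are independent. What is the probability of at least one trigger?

0.60821056

Since the events are independent, P(none) is the product of the individual non-occurrence probabilities.
P(none) = (1 − 0.21) × (1 − 0.04) × (1 − 0.18) × (1 − 0.37) = 0.79 × 0.96 × 0.82 × 0.63 = 0.39178944
P(at least one) = 1 − 0.39178944 = 0.60821056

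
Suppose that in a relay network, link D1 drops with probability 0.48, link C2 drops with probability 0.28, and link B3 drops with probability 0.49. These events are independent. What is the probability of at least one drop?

0.809056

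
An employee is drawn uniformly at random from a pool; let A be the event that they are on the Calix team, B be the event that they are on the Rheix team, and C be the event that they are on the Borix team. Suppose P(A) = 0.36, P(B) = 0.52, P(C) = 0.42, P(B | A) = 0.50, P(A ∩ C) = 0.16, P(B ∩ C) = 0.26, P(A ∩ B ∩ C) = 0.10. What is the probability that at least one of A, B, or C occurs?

0.80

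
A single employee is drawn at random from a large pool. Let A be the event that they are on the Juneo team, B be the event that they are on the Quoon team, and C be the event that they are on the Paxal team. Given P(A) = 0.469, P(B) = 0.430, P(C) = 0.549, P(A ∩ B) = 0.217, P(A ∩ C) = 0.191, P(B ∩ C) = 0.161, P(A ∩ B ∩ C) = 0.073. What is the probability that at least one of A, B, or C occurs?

0.952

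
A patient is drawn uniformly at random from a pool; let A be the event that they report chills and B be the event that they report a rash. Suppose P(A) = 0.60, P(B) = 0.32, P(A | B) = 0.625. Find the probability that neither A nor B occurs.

0.28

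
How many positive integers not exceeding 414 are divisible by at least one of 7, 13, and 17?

By inclusion–exclusion:
59 + 31 + 24 − 4 − 3 − 1 + 0 = 106

106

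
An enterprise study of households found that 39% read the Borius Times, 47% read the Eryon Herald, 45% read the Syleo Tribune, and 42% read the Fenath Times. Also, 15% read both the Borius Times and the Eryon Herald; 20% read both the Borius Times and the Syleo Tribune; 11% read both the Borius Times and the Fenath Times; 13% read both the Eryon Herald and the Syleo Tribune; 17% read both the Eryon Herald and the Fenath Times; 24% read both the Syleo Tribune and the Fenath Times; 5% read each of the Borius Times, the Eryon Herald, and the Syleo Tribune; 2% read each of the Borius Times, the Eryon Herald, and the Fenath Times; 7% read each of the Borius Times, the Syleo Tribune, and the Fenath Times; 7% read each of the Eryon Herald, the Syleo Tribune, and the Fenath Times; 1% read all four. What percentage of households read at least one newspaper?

93%

By inclusion–exclusion:
P(≥1) = 39 + 47 + 45 + 42 − 15 − 20 − 11 − 13 − 17 − 24 + 5 + 2 + 7 + 7 − 1 = 93%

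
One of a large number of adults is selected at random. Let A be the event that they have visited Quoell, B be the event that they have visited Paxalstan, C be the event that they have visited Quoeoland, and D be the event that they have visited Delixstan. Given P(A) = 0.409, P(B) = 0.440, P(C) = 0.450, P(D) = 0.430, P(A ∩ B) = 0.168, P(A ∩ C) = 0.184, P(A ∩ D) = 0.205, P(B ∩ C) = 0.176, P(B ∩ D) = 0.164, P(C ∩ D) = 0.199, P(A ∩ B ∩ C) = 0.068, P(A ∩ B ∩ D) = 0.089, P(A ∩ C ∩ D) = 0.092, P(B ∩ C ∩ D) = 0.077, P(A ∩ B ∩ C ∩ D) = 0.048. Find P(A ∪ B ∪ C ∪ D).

0.911

Inclusion–exclusion gives
P(A ∪ B ∪ C ∪ D) = 0.409 + 0.440 + 0.450 + 0.430 − 0.168 − 0.184 − 0.205 − 0.176 − 0.164 − 0.199 + 0.068 + 0.089 + 0.092 + 0.077 − 0.048 = 0.911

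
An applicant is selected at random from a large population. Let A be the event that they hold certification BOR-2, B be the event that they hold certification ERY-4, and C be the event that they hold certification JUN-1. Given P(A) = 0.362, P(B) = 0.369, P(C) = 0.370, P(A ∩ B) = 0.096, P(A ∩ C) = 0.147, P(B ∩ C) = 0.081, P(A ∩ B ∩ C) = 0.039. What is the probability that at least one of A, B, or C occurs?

P(A ∪ B ∪ C) = 0.362 + 0.369 + 0.370 − 0.096 − 0.147 − 0.081 + 0.039 = 0.816

0.816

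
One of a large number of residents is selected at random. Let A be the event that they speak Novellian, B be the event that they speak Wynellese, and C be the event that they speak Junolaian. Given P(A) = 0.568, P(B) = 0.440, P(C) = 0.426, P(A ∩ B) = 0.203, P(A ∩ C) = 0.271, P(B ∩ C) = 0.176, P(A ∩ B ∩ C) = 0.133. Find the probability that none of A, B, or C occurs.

0.083

P(A ∪ B ∪ C) = 0.568 + 0.440 + 0.426 − 0.203 − 0.271 − 0.176 + 0.133 = 0.917
P(none) = 1 − 0.917 = 0.083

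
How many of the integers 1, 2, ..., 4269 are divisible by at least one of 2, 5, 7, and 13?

2918

Apply inclusion-exclusion:
floor(4269/2) + floor(4269/5) + floor(4269/7) + floor(4269/13) − floor(4269/10) − floor(4269/14) − floor(4269/26) − floor(4269/35) − floor(4269/65) − floor(4269/91) + floor(4269/70) + floor(4269/130) + floor(4269/182) + floor(4269/455) − floor(4269/910) = 2134 + 853 + 609 + 328 − 426 − 304 − 164 − 121 − 65 − 46 + 60 + 32 + 23 + 9 − 4 = 2918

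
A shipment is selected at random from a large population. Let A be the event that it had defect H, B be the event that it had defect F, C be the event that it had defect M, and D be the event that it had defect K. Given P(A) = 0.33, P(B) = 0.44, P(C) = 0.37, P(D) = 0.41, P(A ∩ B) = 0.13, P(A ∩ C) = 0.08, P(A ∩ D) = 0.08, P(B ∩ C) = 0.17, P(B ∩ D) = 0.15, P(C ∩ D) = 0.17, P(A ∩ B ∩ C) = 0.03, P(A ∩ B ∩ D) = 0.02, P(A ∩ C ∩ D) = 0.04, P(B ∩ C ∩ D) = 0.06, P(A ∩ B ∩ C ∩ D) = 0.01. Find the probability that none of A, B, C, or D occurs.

P(A ∪ B ∪ C ∪ D) = 0.33 + 0.44 + 0.37 + 0.41 − 0.13 − 0.08 − 0.08 − 0.17 − 0.15 − 0.17 + 0.03 + 0.02 + 0.04 + 0.06 − 0.01 = 0.91
P(none) = 1 − 0.91 = 0.09

0.09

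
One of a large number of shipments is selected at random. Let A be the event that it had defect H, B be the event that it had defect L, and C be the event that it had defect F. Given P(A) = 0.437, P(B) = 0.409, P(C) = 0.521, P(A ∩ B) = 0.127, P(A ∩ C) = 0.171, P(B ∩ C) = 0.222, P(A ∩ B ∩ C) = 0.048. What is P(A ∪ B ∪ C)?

0.895

Inclusion–exclusion gives
P(A ∪ B ∪ C) = 0.437 + 0.409 + 0.521 − 0.127 − 0.171 − 0.222 + 0.048 = 0.895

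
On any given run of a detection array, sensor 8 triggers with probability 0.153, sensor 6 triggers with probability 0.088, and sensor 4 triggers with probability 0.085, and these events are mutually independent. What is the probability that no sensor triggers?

0.70680456

Independence gives P(none) = ∏(1 − pᵢ).
P(none) = (1 − 0.153) × (1 − 0.088) × (1 − 0.085) = 0.847 × 0.912 × 0.915 = 0.70680456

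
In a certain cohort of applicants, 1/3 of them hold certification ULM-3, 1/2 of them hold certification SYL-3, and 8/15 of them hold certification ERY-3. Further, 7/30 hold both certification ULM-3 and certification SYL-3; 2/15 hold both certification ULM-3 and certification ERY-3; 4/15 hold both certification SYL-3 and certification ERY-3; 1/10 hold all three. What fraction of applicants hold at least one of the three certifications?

By inclusion–exclusion:
P(at least one) = 1/3 + 1/2 + 8/15 − 7/30 − 2/15 − 4/15 + 1/10 = 5/6

5/6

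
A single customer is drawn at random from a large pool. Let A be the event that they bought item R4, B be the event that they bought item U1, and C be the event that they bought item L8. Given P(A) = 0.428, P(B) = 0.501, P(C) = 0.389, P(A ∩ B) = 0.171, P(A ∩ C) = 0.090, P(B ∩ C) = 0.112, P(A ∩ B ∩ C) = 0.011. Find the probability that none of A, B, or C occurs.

By inclusion–exclusion:
P(A ∪ B ∪ C) = 0.428 + 0.501 + 0.389 − 0.171 − 0.090 − 0.112 + 0.011 = 0.956
P(none) = 1 − 0.956 = 0.044

0.044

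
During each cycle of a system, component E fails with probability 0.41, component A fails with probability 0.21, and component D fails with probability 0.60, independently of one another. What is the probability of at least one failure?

0.81356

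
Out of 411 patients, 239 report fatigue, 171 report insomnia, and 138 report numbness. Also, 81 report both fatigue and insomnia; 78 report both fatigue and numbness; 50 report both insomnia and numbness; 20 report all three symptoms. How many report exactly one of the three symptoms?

190

By inclusion–exclusion (exactly-one form):
N(exactly one) = 239 + 171 + 138 − 2·81 − 2·78 − 2·50 + 3·20 = 190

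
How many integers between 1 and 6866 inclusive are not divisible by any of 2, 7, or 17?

2770

By inclusion–exclusion:
⌊6866/2⌋ + ⌊6866/7⌋ + ⌊6866/17⌋ − ⌊6866/14⌋ − ⌊6866/34⌋ − ⌊6866/119⌋ + ⌊6866/238⌋ = 3433 + 980 + 403 − 490 − 201 − 57 + 28 = 4096
6866 − 4096 = 2770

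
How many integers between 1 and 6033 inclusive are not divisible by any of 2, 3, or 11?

1828

3016 + 2011 + 548 − 1005 − 274 − 182 + 91 = 4205
6033 − 4205 = 1828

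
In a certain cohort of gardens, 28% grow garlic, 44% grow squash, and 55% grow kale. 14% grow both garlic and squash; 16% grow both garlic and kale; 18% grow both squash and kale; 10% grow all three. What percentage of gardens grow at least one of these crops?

89%

Using inclusion–exclusion:
P(at least one) = 28 + 44 + 55 − 14 − 16 − 18 + 10 = 89%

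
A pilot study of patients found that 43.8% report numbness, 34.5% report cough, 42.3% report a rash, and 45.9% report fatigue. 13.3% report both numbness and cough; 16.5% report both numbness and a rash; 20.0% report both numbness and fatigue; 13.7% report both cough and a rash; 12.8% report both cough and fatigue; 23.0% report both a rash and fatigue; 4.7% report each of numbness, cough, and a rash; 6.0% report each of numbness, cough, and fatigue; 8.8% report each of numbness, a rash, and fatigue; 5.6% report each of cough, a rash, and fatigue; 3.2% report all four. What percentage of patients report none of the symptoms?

10.9%

Apply inclusion-exclusion:
P(≥1) = 43.8 + 34.5 + 42.3 + 45.9 − 13.3 − 16.5 − 20.0 − 13.7 − 12.8 − 23.0 + 4.7 + 6.0 + 8.8 + 5.6 − 3.2 = 89.1%
P(none) = 100% − 89.1% = 10.9%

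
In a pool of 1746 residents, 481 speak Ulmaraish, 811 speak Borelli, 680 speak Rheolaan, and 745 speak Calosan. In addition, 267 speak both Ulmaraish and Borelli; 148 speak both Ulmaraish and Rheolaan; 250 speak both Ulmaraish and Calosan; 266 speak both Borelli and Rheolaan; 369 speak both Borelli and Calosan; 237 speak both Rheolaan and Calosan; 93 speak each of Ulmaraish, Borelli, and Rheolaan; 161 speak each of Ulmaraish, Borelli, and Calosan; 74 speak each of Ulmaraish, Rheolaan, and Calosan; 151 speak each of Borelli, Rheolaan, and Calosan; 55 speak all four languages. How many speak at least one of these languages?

1604

By inclusion–exclusion:
|union| = 481 + 811 + 680 + 745 − 267 − 148 − 250 − 266 − 369 − 237 + 93 + 161 + 74 + 151 − 55 = 1604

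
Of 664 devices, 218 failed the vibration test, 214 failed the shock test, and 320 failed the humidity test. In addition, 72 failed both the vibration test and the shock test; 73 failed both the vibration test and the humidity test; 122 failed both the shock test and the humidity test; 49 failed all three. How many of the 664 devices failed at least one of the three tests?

534

Apply inclusion-exclusion:
|at least one| = 218 + 214 + 320 − 72 − 73 − 122 + 49 = 534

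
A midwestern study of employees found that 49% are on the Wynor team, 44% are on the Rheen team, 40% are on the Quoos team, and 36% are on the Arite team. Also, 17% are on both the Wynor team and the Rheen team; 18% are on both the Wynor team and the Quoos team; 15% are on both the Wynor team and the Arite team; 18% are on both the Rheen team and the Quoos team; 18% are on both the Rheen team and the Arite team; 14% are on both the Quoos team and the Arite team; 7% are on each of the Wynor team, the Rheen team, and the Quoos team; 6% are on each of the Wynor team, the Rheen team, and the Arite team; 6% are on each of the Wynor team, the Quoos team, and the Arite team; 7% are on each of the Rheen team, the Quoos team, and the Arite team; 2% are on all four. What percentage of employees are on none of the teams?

Using inclusion–exclusion:
P(≥1) = 49 + 44 + 40 + 36 − 17 − 18 − 15 − 18 − 18 − 14 + 7 + 6 + 6 + 7 − 2 = 93%
P(none) = 100% − 93% = 7%

7%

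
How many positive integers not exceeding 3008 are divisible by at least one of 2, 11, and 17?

Using inclusion–exclusion:
1504 + 273 + 176 − 136 − 88 − 16 + 8 = 1721

1721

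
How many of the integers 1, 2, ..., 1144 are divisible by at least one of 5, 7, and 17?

405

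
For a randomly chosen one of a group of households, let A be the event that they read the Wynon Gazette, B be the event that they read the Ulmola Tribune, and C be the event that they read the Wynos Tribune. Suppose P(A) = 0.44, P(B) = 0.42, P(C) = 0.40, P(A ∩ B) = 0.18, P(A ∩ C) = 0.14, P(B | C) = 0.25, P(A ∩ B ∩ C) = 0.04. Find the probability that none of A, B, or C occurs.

0.12

P(B ∩ C) = P(C)·P(B|C) = 0.40 × 0.25 = 0.10
By inclusion-exclusion,
P(A ∪ B ∪ C) = 0.44 + 0.42 + 0.40 − 0.18 − 0.14 − 0.10 + 0.04 = 0.88
P(none) = 1 − 0.88 = 0.12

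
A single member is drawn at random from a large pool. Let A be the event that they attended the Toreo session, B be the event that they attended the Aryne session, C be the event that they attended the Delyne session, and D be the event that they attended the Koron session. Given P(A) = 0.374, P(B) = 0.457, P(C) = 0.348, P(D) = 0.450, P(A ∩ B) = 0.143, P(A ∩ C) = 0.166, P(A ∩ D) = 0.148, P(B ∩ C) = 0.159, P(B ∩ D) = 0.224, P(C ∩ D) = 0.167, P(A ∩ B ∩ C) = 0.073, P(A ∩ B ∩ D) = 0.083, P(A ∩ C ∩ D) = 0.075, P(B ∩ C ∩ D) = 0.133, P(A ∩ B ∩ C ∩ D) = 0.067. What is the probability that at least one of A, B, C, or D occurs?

Using inclusion–exclusion:
P(A ∪ B ∪ C ∪ D) = 0.374 + 0.457 + 0.348 + 0.450 − 0.143 − 0.166 − 0.148 − 0.159 − 0.224 − 0.167 + 0.073 + 0.083 + 0.075 + 0.133 − 0.067 = 0.919

0.919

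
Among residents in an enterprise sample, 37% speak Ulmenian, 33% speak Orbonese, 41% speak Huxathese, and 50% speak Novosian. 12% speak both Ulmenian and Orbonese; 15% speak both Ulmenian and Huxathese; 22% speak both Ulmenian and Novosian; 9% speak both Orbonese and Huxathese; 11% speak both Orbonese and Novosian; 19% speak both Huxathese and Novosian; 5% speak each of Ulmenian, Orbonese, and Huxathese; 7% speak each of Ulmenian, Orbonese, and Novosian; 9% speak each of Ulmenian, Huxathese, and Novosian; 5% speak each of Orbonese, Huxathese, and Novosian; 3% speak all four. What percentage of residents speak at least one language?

P(at least one) = 37 + 33 + 41 + 50 − 12 − 15 − 22 − 9 − 11 − 19 + 5 + 7 + 9 + 5 − 3 = 96%

96%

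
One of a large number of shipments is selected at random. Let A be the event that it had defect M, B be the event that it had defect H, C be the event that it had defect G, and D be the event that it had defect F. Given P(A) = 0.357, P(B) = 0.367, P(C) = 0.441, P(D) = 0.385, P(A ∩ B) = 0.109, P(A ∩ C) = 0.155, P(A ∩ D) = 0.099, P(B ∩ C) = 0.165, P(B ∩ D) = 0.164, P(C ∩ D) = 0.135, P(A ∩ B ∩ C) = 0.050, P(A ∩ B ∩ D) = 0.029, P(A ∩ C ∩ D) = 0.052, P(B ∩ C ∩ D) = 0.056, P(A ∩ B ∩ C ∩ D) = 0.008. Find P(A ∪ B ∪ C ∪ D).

0.902

Inclusion–exclusion gives
P(A ∪ B ∪ C ∪ D) = 0.357 + 0.367 + 0.441 + 0.385 − 0.109 − 0.155 − 0.099 − 0.165 − 0.164 − 0.135 + 0.050 + 0.029 + 0.052 + 0.056 − 0.008 = 0.902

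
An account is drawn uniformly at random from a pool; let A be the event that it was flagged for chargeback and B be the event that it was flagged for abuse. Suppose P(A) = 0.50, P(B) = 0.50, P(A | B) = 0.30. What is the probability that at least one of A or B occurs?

P(A ∩ B) = P(B)·P(A|B) = 0.50 × 0.30 = 0.15
P(A ∪ B) = 0.50 + 0.50 − 0.15 = 0.85

0.85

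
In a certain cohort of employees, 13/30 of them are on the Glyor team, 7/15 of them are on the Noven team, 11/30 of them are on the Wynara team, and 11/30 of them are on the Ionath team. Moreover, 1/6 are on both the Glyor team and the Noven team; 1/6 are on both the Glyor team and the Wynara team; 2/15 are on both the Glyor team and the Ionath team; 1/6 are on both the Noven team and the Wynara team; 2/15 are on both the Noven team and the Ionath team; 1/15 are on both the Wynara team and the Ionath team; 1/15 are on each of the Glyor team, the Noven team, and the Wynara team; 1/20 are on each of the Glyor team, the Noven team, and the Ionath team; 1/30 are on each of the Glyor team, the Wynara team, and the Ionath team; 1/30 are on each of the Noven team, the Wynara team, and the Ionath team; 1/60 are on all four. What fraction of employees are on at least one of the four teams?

29/30

P(≥1) = 13/30 + 7/15 + 11/30 + 11/30 − 1/6 − 1/6 − 2/15 − 1/6 − 2/15 − 1/15 + 1/15 + 1/20 + 1/30 + 1/30 − 1/60 = 29/30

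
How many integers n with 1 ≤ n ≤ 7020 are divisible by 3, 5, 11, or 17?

Inclusion–exclusion gives
⌊7020/3⌋ + ⌊7020/5⌋ + ⌊7020/11⌋ + ⌊7020/17⌋ − ⌊7020/15⌋ − ⌊7020/33⌋ − ⌊7020/51⌋ − ⌊7020/55⌋ − ⌊7020/85⌋ − ⌊7020/187⌋ + ⌊7020/165⌋ + ⌊7020/255⌋ + ⌊7020/561⌋ + ⌊7020/935⌋ − ⌊7020/2805⌋ = 2340 + 1404 + 638 + 412 − 468 − 212 − 137 − 127 − 82 − 37 + 42 + 27 + 12 + 7 − 2 = 3817

3817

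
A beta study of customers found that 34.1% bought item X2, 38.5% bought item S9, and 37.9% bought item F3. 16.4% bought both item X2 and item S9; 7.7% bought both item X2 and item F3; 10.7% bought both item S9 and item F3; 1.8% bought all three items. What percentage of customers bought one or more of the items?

77.5%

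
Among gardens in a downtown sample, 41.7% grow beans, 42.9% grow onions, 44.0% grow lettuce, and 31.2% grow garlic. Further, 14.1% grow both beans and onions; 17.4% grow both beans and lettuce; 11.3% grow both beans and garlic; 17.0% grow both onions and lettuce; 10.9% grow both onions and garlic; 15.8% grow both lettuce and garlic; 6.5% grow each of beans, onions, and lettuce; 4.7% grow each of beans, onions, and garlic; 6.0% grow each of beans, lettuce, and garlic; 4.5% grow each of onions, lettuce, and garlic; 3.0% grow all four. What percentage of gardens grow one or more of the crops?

P(≥1) = 41.7 + 42.9 + 44.0 + 31.2 − 14.1 − 17.4 − 11.3 − 17.0 − 10.9 − 15.8 + 6.5 + 4.7 + 6.0 + 4.5 − 3.0 = 92.0%

92.0%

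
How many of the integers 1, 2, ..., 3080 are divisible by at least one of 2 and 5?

1848

1540 + 616 − 308 = 1848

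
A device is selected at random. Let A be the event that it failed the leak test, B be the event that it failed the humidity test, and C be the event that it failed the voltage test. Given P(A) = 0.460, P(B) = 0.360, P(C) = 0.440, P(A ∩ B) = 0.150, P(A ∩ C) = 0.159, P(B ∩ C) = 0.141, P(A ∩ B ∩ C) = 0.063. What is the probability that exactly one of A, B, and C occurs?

0.549

Using the inclusion–exclusion count for exactly one event:
P(exactly one) = 0.460 + 0.360 + 0.440 − 2·0.150 − 2·0.159 − 2·0.141 + 3·0.063 = 0.549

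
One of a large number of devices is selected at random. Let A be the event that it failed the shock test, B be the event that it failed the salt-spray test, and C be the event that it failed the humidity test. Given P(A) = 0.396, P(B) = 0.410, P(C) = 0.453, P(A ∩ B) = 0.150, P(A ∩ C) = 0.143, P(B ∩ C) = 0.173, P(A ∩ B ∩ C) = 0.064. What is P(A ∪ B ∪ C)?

By inclusion-exclusion,
P(A ∪ B ∪ C) = 0.396 + 0.410 + 0.453 − 0.150 − 0.143 − 0.173 + 0.064 = 0.857

0.857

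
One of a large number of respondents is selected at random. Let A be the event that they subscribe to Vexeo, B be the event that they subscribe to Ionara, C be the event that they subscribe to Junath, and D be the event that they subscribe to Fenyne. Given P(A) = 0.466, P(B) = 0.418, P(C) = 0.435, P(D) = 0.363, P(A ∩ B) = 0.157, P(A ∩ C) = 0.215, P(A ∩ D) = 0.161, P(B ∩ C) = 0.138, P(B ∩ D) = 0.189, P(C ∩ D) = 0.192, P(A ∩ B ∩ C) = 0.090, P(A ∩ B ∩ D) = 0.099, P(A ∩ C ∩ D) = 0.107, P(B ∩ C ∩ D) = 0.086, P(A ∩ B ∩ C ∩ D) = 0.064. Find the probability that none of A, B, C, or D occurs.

P(A ∪ B ∪ C ∪ D) = 0.466 + 0.418 + 0.435 + 0.363 − 0.157 − 0.215 − 0.161 − 0.138 − 0.189 − 0.192 + 0.090 + 0.099 + 0.107 + 0.086 − 0.064 = 0.948
P(none) = 1 − 0.948 = 0.052

0.052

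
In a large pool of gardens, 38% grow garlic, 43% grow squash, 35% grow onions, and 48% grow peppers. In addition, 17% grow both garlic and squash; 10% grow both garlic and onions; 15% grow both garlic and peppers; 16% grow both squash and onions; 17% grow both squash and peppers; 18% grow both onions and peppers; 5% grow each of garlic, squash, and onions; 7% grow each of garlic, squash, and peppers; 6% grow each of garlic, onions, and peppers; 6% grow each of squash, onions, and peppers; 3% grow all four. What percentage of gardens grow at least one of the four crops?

By inclusion-exclusion,
P(≥1) = 38 + 43 + 35 + 48 − 17 − 10 − 15 − 16 − 17 − 18 + 5 + 7 + 6 + 6 − 3 = 92%

92%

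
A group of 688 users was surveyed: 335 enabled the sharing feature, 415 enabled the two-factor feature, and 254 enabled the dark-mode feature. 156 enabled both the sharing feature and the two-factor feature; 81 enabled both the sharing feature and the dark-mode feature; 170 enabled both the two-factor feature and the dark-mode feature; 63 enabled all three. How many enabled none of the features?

28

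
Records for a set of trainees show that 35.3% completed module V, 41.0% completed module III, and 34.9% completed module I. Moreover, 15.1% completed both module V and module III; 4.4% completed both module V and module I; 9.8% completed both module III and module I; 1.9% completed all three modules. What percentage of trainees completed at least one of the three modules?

83.8%

P(at least one) = 35.3 + 41.0 + 34.9 − 15.1 − 4.4 − 9.8 + 1.9 = 83.8%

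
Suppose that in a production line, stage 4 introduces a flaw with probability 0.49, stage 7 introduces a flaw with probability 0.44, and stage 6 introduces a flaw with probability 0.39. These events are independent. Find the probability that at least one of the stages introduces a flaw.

P(none) = (1 − 0.49) × (1 − 0.44) × (1 − 0.39) = 0.51 × 0.56 × 0.61 = 0.174216
P(at least one) = 1 − 0.174216 = 0.825784

0.825784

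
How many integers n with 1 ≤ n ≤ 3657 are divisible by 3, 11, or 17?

By inclusion-exclusion,
1219 + 332 + 215 − 110 − 71 − 19 + 6 = 1572

1572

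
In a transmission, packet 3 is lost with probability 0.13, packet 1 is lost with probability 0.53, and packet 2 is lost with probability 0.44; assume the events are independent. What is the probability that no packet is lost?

P(none) = (1 − 0.13) × (1 − 0.53) × (1 − 0.44) = 0.87 × 0.47 × 0.56 = 0.228984

0.228984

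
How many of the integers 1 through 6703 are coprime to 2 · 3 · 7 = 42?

1916

3351 + 2234 + 957 − 1117 − 478 − 319 + 159 = 4787
6703 − 4787 = 1916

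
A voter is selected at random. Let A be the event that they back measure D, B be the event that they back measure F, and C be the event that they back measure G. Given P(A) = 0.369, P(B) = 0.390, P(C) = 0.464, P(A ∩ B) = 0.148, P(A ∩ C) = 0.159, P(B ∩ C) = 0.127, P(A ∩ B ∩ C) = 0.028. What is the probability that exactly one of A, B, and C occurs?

0.439

By inclusion–exclusion (exactly-one form):
P(exactly one) = 0.369 + 0.390 + 0.464 − 2·0.148 − 2·0.159 − 2·0.127 + 3·0.028 = 0.439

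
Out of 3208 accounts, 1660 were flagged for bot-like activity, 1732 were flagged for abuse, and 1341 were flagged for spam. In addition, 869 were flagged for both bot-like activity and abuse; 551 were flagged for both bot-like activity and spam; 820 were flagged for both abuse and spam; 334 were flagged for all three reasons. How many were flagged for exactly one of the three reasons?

1255

N(exactly one) = 1660 + 1732 + 1341 − 2·869 − 2·551 − 2·820 + 3·334 = 1255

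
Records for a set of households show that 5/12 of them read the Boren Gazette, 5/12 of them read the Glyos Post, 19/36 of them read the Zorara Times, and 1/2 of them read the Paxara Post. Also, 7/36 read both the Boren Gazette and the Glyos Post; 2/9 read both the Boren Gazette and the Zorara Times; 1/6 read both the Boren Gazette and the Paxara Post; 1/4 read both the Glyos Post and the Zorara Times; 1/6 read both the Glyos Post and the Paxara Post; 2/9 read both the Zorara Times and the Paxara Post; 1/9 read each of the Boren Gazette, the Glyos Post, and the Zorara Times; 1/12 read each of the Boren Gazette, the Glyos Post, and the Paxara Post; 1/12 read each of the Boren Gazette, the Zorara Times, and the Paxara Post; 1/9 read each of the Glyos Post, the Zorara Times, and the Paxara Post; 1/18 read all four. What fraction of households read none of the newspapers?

1/36

Apply inclusion-exclusion:
P(≥1) = 5/12 + 5/12 + 19/36 + 1/2 − 7/36 − 2/9 − 1/6 − 1/4 − 1/6 − 2/9 + 1/9 + 1/12 + 1/12 + 1/9 − 1/18 = 35/36
P(none) = 1 − 35/36 = 1/36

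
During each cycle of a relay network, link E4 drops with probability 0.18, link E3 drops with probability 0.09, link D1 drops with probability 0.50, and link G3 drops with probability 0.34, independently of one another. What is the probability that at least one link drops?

Since the events are independent, P(none) is the product of the individual non-occurrence probabilities.
P(none) = (1 − 0.18) × (1 − 0.09) × (1 − 0.50) × (1 − 0.34) = 0.82 × 0.91 × 0.50 × 0.66 = 0.246246
P(at least one) = 1 − 0.246246 = 0.753754

0.753754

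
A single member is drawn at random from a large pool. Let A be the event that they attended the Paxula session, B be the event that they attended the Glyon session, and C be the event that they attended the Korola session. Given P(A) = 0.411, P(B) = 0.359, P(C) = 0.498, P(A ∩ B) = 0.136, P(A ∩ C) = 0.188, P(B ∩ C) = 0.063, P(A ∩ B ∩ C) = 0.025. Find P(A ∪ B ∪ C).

0.906

By inclusion–exclusion:
P(A ∪ B ∪ C) = 0.411 + 0.359 + 0.498 − 0.136 − 0.188 − 0.063 + 0.025 = 0.906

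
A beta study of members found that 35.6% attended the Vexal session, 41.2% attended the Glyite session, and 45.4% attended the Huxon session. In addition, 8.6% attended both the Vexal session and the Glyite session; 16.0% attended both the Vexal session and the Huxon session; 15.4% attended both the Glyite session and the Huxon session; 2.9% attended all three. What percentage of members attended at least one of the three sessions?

Using inclusion–exclusion:
P(≥1) = 35.6 + 41.2 + 45.4 − 8.6 − 16.0 − 15.4 + 2.9 = 85.1%

85.1%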